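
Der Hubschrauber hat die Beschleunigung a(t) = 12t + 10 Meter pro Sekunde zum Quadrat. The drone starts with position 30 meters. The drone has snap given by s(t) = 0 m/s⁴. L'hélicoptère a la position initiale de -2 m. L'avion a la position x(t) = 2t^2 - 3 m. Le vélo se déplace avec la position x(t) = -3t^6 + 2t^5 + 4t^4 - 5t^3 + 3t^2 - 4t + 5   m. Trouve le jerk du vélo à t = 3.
Nous devons dériver notre équation de la position x(t) = -3·t^6 + 2·t^5 + 4·t^4 - 5·t^3 + 3·t^2 - 4·t + 5 3 fois. En dérivant la position, nous obtenons la vitesse: v(t) = -18·t^5 + 10·t^4 + 16·t^3 - 15·t^2 + 6·t - 4. En dérivant la vitesse, nous obtenons l'accélération: a(t) = -90·t^4 + 40·t^3 + 48·t^2 - 30·t + 6. La dérivée de l'accélération donne le jerk: j(t) = -360·t^3 + 120·t^2 + 96·t - 30. En utilisant j(t) = -360·t^3 + 120·t^2 + 96·t - 30 et en substituant t = 3, nous trouvons j = -8382.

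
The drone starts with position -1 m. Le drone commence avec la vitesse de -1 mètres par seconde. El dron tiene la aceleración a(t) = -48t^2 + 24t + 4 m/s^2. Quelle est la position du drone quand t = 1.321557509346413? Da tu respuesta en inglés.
We must find the antiderivative of our acceleration equation a(t) = -48·t^2 + 24·t + 4 2 times. Integrating acceleration and using the initial condition v(0) = -1, we get v(t) = -16·t^3 + 12·t^2 + 4·t - 1. The antiderivative of velocity, with x(0) = -1, gives position: x(t) = -4·t^4 + 4·t^3 + 2·t^2 - t - 1. From the given position equation x(t) = -4·t^4 + 4·t^3 + 2·t^2 - t - 1, we substitute t = 1.321557509346413 to get x = -1.79730102549568.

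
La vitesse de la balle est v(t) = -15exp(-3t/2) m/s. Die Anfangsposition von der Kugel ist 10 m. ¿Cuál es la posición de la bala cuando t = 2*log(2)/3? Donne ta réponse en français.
En partant de la vitesse v(t) = -15·exp(-3·t/2), nous prenons 1 primitive. La primitive de la vitesse, avec x(0) = 10, donne la position: x(t) = 10·exp(-3·t/2). En utilisant x(t) = 10·exp(-3·t/2) et en substituant t = 2*log(2)/3, nous trouvons x = 5.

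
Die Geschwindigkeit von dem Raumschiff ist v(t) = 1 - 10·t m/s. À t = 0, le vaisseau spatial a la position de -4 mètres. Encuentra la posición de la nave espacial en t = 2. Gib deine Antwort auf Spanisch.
Partiendo de la velocidad v(t) = 1 - 10·t, tomamos 1 antiderivada. Tomando ∫v(t)dt y aplicando x(0) = -4, encontramos x(t) = -5·t^2 + t - 4. De la ecuación de la posición x(t) = -5·t^2 + t - 4, sustituimos t = 2 para obtener x = -22.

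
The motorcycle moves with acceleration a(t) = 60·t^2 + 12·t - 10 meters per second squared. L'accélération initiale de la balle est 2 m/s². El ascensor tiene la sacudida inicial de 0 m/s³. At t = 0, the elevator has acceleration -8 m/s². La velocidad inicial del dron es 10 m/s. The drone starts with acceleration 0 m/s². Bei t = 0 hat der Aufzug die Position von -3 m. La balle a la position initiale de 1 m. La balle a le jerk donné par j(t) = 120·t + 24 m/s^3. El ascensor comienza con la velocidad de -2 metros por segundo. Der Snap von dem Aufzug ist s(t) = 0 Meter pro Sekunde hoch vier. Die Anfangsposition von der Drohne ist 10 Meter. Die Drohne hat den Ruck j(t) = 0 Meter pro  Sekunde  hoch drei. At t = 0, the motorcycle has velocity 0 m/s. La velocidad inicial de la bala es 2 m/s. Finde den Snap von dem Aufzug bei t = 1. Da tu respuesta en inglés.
We have snap s(t) = 0. Substituting t = 1: s(1) = 0.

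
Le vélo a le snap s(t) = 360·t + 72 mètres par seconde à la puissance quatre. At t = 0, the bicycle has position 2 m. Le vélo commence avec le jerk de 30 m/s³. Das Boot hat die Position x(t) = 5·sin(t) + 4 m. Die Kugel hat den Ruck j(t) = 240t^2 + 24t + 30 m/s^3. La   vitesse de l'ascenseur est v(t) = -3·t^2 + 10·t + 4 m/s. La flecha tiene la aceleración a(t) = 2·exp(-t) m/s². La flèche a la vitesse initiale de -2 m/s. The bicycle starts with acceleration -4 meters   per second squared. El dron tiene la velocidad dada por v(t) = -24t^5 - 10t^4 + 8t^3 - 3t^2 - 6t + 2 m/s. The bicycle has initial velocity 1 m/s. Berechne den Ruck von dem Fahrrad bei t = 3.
Ausgehend von dem Snap s(t) = 360·t + 72, nehmen wir 1 Stammfunktion. Mit ∫s(t)dt und Anwendung von j(0) = 30, finden wir j(t) = 180·t^2 + 72·t + 30. Wir haben den Ruck j(t) = 180·t^2 + 72·t + 30. Durch Einsetzen von t = 3: j(3) = 1866.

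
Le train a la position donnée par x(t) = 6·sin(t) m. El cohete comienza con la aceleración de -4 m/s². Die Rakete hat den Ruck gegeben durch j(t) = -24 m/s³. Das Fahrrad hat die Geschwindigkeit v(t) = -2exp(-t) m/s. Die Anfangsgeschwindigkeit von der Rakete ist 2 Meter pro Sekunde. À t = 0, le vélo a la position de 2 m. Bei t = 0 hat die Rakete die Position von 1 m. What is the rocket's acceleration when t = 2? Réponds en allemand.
Wir müssen das Integral unserer Gleichung für den Ruck j(t) = -24 1-mal finden. Mit ∫j(t)dt und Anwendung von a(0) = -4, finden wir a(t) = -24·t - 4. Wir haben die Beschleunigung a(t) = -24·t - 4. Durch Einsetzen von t = 2: a(2) = -52.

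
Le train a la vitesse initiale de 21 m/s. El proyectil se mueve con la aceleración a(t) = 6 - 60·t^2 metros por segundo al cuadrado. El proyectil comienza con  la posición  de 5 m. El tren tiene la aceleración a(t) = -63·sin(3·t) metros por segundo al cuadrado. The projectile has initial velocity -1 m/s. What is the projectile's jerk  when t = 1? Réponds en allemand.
Wir müssen unsere Gleichung für die Beschleunigung a(t) = 6 - 60·t^2 1-mal ableiten. Die Ableitung von der Beschleunigung ergibt den Ruck: j(t) = -120·t. Mit j(t) = -120·t und Einsetzen von t = 1, finden wir j = -120.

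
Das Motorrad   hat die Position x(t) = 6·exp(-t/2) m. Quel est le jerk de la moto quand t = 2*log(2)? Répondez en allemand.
Ausgehend von der Position x(t) = 6·exp(-t/2), nehmen wir 3 Ableitungen. Mit d/dt von x(t) finden wir v(t) = -3·exp(-t/2). Mit d/dt von v(t) finden wir a(t) = 3·exp(-t/2)/2. Mit d/dt von a(t) finden wir j(t) = -3·exp(-t/2)/4. Wir haben den Ruck j(t) = -3·exp(-t/2)/4. Durch Einsetzen von t = 2*log(2): j(2*log(2)) = -3/8.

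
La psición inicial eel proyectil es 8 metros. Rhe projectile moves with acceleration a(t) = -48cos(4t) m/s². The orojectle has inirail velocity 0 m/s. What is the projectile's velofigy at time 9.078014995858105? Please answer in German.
Wir müssen das Integral unserer Gleichung für die Beschleunigung a(t) = -48·cos(4·t) 1-mal finden. Das Integral von der Beschleunigung ist die Geschwindigkeit. Mit v(0) = 0 erhalten wir v(t) = -12·sin(4·t). Aus der Gleichung für die Geschwindigkeit v(t) = -12·sin(4·t), setzen wir t = 9.078014995858105 ein und erhalten v = 11.7979971210377.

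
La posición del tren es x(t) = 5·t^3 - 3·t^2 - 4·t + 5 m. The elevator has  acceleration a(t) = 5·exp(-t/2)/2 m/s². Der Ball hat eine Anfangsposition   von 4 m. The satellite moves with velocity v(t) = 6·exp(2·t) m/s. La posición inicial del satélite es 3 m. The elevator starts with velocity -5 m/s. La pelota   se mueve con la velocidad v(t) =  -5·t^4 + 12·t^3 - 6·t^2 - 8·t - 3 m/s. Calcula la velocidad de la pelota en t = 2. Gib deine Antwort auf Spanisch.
De la ecuación de la velocidad v(t) = -5·t^4 + 12·t^3 - 6·t^2 - 8·t - 3, sustituimos t = 2 para obtener v = -27.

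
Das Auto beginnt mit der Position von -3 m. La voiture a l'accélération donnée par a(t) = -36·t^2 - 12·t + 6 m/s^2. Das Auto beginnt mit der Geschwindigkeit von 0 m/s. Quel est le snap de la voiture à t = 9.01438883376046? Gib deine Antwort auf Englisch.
We must differentiate our acceleration equation a(t) = -36·t^2 - 12·t + 6 2 times. Differentiating acceleration, we get jerk: j(t) = -72·t - 12. The derivative of jerk gives snap: s(t) = -72. Using s(t) = -72 and substituting t = 9.01438883376046, we find s = -72.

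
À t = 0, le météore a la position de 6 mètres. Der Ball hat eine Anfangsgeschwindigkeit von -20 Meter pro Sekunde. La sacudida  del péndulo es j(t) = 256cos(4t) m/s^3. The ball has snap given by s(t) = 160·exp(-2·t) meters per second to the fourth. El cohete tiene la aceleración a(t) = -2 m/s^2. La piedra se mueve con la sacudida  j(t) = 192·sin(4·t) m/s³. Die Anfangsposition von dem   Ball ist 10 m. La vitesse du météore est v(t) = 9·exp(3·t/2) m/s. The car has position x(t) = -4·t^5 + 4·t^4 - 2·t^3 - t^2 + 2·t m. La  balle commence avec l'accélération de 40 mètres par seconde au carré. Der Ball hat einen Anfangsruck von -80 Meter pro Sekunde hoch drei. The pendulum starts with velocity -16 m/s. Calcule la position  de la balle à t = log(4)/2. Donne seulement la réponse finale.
x(log(4)/2) = 5/2.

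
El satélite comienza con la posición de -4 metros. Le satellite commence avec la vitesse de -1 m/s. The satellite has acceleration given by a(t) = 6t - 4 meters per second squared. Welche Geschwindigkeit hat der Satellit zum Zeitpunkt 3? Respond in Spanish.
Necesitamos integrar nuestra ecuación de la aceleración a(t) = 6·t - 4 1 vez. Tomando ∫a(t)dt y aplicando v(0) = -1, encontramos v(t) = 3·t^2 - 4·t - 1. Usando v(t) = 3·t^2 - 4·t - 1 y sustituyendo t = 3, encontramos v = 14.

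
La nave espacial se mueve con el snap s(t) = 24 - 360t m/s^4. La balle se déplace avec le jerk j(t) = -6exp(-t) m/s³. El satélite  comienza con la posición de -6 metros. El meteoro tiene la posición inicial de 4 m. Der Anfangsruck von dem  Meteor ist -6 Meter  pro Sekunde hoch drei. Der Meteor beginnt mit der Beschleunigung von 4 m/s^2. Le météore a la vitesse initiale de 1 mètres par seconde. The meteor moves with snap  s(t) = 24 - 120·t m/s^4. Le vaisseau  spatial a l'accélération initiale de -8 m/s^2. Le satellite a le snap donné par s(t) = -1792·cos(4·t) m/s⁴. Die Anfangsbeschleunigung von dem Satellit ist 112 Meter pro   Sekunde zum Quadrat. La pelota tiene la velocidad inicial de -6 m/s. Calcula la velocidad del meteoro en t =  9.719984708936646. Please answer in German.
Ausgehend von dem Snap s(t) = 24 - 120·t, nehmen wir 3 Stammfunktionen. Durch Integration von dem Snap und Verwendung der Anfangsbedingung j(0) = -6, erhalten wir j(t) = -60·t^2 + 24·t - 6. Die Stammfunktion von dem Ruck, mit a(0) = 4, ergibt die Beschleunigung: a(t) = -20·t^3 + 12·t^2 - 6·t + 4. Das Integral von der Beschleunigung, mit v(0) = 1, ergibt die Geschwindigkeit: v(t) = -5·t^4 + 4·t^3 - 3·t^2 + 4·t + 1. Wir haben die Geschwindigkeit v(t) = -5·t^4 + 4·t^3 - 3·t^2 + 4·t + 1. Durch Einsetzen von t = 9.719984708936646: v(9.719984708936646) = -41200.8110020691.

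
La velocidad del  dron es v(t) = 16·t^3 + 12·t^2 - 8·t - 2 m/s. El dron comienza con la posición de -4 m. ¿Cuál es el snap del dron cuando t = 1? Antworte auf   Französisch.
En partant de la vitesse v(t) = 16·t^3 + 12·t^2 - 8·t - 2, nous prenons 3 dérivées. En prenant d/dt de v(t), nous trouvons a(t) = 48·t^2 + 24·t - 8. En dérivant l'accélération, nous obtenons le jerk: j(t) = 96·t + 24. La dérivée du jerk donne le snap: s(t) = 96. En utilisant s(t) = 96 et en substituant t = 1, nous trouvons s = 96.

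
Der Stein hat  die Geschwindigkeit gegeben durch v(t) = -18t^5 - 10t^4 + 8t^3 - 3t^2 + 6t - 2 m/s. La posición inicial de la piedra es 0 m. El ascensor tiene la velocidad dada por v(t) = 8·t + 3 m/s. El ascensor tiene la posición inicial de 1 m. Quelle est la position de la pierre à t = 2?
Nous devons intégrer notre équation de la vitesse v(t) = -18·t^5 - 10·t^4 + 8·t^3 - 3·t^2 + 6·t - 2 1 fois. L'intégrale de la vitesse, avec x(0) = 0, donne la position: x(t) = -3·t^6 - 2·t^5 + 2·t^4 - t^3 + 3·t^2 - 2·t. En utilisant x(t) = -3·t^6 - 2·t^5 + 2·t^4 - t^3 + 3·t^2 - 2·t et en substituant t = 2, nous trouvons x = -224.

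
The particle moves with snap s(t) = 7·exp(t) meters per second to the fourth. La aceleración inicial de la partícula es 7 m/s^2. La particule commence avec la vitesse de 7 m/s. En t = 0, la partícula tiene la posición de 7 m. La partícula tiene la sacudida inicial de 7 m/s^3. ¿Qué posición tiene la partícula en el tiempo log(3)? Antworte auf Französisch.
Pour résoudre ceci, nous devons prendre 4 primitives de notre équation du snap s(t) = 7·exp(t). L'intégrale du snap, avec j(0) = 7, donne le jerk: j(t) = 7·exp(t). En prenant ∫j(t)dt et en appliquant a(0) = 7, nous trouvons a(t) = 7·exp(t). En prenant ∫a(t)dt et en appliquant v(0) = 7, nous trouvons v(t) = 7·exp(t). La primitive de la vitesse, avec x(0) = 7, donne la position: x(t) = 7·exp(t). De l'équation de la position x(t) = 7·exp(t), nous substituons t = log(3) pour obtenir x = 21.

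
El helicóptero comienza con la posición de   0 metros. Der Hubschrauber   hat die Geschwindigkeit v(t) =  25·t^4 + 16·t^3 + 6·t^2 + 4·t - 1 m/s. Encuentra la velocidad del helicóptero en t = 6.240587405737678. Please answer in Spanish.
Tenemos la velocidad v(t) = 25·t^4 + 16·t^3 + 6·t^2 + 4·t - 1. Sustituyendo t = 6.240587405737678: v(6.240587405737678) = 42063.9514814049.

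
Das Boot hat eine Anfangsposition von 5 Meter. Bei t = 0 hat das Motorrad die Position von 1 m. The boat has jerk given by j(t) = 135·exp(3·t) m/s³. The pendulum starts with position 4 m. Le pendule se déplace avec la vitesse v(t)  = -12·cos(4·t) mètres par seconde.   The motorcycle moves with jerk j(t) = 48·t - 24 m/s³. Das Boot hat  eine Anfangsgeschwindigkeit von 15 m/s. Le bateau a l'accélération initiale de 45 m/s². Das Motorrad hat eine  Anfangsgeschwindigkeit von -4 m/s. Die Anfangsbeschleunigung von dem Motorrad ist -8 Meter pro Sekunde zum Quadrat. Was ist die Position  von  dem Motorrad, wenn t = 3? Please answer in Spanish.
Para resolver esto, necesitamos tomar 3 antiderivadas de nuestra ecuación de la sacudida j(t) = 48·t - 24. La antiderivada de la sacudida, con a(0) = -8, da la aceleración: a(t) = 24·t^2 - 24·t - 8. La integral de la aceleración es la velocidad. Usando v(0) = -4, obtenemos v(t) = 8·t^3 - 12·t^2 - 8·t - 4. Integrando la velocidad y usando la condición inicial x(0) = 1, obtenemos x(t) = 2·t^4 - 4·t^3 - 4·t^2 - 4·t + 1. Tenemos la posición x(t) = 2·t^4 - 4·t^3 - 4·t^2 - 4·t + 1. Sustituyendo t = 3: x(3) = 7.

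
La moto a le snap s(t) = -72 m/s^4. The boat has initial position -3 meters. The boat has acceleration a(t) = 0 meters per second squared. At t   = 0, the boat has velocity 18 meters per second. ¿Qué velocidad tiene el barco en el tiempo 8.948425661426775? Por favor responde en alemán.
Wir müssen das Integral unserer Gleichung für die Beschleunigung a(t) = 0 1-mal finden. Die Stammfunktion von der Beschleunigung, mit v(0) = 18, ergibt die Geschwindigkeit: v(t) = 18. Aus der Gleichung für die Geschwindigkeit v(t) = 18, setzen wir t = 8.948425661426775 ein und erhalten v = 18.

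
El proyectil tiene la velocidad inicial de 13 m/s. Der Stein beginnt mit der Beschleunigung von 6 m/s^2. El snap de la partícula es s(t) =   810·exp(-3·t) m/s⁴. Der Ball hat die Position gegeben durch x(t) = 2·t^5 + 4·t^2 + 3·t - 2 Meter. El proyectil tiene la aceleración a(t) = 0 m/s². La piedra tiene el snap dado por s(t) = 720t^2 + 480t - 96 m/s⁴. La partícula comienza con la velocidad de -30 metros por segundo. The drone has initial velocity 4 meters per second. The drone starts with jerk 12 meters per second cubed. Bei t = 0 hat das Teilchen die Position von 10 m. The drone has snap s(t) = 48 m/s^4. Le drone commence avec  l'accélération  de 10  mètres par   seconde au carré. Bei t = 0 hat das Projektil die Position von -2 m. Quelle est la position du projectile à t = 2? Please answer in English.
To find the answer, we compute 2 antiderivatives of a(t) = 0. The antiderivative of acceleration is velocity. Using v(0) = 13, we get v(t) = 13. The antiderivative of velocity is position. Using x(0) = -2, we get x(t) = 13·t - 2. We have position x(t) = 13·t - 2. Substituting t = 2: x(2) = 24.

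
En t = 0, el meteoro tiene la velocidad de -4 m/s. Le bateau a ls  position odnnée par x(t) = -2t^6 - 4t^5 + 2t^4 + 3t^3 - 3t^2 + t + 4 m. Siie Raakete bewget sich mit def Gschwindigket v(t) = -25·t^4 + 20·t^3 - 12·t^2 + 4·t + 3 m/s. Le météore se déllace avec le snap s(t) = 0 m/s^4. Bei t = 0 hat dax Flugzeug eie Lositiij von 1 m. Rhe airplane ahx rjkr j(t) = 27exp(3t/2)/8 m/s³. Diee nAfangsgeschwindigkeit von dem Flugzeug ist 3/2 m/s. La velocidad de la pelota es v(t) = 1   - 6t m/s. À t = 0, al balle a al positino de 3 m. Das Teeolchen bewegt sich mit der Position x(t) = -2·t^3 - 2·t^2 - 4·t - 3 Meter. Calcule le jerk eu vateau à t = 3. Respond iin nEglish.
To solve this, we need to take 3 derivatives of our position equation x(t) = -2·t^6 - 4·t^5 + 2·t^4 + 3·t^3 - 3·t^2 + t + 4. Taking d/dt of x(t), we find v(t) = -12·t^5 - 20·t^4 + 8·t^3 + 9·t^2 - 6·t + 1. Taking d/dt of v(t), we find a(t) = -60·t^4 - 80·t^3 + 24·t^2 + 18·t - 6. Taking d/dt of a(t), we find j(t) = -240·t^3 - 240·t^2 + 48·t + 18. Using j(t) = -240·t^3 - 240·t^2 + 48·t + 18 and substituting t = 3, we find j = -8478.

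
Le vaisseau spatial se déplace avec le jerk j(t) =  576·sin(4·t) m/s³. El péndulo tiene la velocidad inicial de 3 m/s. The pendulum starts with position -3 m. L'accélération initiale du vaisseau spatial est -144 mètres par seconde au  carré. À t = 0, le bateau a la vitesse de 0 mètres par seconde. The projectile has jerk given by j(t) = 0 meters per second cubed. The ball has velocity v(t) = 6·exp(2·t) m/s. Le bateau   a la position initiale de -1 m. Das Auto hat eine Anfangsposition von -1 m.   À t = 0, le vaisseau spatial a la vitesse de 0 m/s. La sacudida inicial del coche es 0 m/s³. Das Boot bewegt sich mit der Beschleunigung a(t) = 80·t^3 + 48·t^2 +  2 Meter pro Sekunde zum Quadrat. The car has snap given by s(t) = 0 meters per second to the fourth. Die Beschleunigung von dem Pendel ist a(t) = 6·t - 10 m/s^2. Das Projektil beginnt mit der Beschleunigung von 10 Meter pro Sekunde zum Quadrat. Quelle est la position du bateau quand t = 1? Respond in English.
Starting from acceleration a(t) = 80·t^3 + 48·t^2 + 2, we take 2 antiderivatives. Integrating acceleration and using the initial condition v(0) = 0, we get v(t) = 20·t^4 + 16·t^3 + 2·t. Taking ∫v(t)dt and applying x(0) = -1, we find x(t) = 4·t^5 + 4·t^4 + t^2 - 1. We have position x(t) = 4·t^5 + 4·t^4 + t^2 - 1. Substituting t = 1: x(1) = 8.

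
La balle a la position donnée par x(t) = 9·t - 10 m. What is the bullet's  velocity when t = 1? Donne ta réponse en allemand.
Wir müssen unsere Gleichung für die Position x(t) = 9·t - 10 1-mal ableiten. Durch Ableiten von der Position erhalten wir die Geschwindigkeit: v(t) = 9. Wir haben die Geschwindigkeit v(t) = 9. Durch Einsetzen von t = 1: v(1) = 9.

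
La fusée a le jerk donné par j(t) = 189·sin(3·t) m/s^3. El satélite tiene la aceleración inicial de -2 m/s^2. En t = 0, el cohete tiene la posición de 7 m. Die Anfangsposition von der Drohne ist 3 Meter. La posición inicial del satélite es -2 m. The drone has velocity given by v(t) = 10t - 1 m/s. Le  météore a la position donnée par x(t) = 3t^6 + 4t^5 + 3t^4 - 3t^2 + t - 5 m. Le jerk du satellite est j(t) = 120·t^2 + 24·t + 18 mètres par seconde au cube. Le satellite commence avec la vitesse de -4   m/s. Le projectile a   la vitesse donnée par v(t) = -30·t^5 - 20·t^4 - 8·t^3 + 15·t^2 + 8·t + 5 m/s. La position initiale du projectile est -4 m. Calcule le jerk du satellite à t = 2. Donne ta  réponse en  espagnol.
Usando j(t) = 120·t^2 + 24·t + 18 y sustituyendo t = 2, encontramos j = 546.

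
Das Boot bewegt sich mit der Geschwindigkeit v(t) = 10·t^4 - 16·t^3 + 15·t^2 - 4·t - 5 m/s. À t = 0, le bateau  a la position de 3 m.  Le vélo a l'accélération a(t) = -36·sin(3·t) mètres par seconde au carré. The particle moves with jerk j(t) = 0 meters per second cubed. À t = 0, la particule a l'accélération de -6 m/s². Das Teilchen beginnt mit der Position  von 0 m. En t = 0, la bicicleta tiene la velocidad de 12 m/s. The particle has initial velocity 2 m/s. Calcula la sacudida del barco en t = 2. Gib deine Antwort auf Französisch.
En partant de la vitesse v(t) = 10·t^4 - 16·t^3 + 15·t^2 - 4·t - 5, nous prenons 2 dérivées. En dérivant la vitesse, nous obtenons l'accélération: a(t) = 40·t^3 - 48·t^2 + 30·t - 4. La dérivée de l'accélération donne le jerk: j(t) = 120·t^2 - 96·t + 30. En utilisant j(t) = 120·t^2 - 96·t + 30 et en substituant t = 2, nous trouvons j = 318.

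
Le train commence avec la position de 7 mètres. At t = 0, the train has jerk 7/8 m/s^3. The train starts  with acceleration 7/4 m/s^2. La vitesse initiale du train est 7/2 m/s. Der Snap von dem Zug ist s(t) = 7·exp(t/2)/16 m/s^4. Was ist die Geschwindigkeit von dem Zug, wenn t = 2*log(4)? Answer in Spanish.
Debemos encontrar la antiderivada de nuestra ecuación del snap s(t) = 7·exp(t/2)/16 3 veces. Integrando el snap y usando la condición inicial j(0) = 7/8, obtenemos j(t) = 7·exp(t/2)/8. La antiderivada de la sacudida, con a(0) = 7/4, da la aceleración: a(t) = 7·exp(t/2)/4. La antiderivada de la aceleración, con v(0) = 7/2, da la velocidad: v(t) = 7·exp(t/2)/2. Tenemos la velocidad v(t) = 7·exp(t/2)/2. Sustituyendo t = 2*log(4): v(2*log(4)) = 14.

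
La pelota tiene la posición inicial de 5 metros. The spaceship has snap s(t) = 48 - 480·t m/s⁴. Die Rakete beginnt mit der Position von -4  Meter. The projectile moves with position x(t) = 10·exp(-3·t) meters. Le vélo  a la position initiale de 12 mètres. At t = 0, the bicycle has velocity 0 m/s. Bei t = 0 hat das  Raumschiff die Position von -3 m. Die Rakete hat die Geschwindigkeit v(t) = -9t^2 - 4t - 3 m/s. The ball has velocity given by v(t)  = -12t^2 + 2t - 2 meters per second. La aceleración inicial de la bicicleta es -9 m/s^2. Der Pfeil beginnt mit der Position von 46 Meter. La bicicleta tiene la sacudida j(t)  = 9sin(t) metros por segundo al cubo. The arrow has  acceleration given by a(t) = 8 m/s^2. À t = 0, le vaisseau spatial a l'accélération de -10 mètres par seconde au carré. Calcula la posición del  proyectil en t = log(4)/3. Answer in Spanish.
De la ecuación de la posición x(t) = 10·exp(-3·t), sustituimos t = log(4)/3 para obtener x = 5/2.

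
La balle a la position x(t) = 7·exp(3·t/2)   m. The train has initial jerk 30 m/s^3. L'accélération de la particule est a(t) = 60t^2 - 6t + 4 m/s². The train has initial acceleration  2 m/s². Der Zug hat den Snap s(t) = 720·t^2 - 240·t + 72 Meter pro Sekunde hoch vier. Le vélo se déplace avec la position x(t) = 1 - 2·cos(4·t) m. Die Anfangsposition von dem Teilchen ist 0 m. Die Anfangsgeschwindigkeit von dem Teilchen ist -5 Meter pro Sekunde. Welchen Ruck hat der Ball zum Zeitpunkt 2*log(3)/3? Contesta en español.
Para resolver esto, necesitamos tomar 3 derivadas de nuestra ecuación de la posición x(t) = 7·exp(3·t/2). Tomando d/dt de x(t), encontramos v(t) = 21·exp(3·t/2)/2. La derivada de la velocidad da la aceleración: a(t) = 63·exp(3·t/2)/4. Derivando la aceleración, obtenemos la sacudida: j(t) = 189·exp(3·t/2)/8. Usando j(t) = 189·exp(3·t/2)/8 y sustituyendo t = 2*log(3)/3, encontramos j = 567/8.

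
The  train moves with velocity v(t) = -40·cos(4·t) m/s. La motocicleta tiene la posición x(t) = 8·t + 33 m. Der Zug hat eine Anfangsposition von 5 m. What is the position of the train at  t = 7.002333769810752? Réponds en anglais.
Starting from velocity v(t) = -40·cos(4·t), we take 1 antiderivative. Finding the integral of v(t) and using x(0) = 5: x(t) = 5 - 10·sin(4·t). Using x(t) = 5 - 10·sin(4·t) and substituting t = 7.002333769810752, we find x = 2.38091887003530.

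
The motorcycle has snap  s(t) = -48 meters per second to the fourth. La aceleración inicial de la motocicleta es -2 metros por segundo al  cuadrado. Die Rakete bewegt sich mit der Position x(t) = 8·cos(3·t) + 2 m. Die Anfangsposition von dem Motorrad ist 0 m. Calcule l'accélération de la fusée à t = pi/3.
En partant de la position x(t) = 8·cos(3·t) + 2, nous prenons 2 dérivées. La dérivée de la position donne la vitesse: v(t) = -24·sin(3·t). En prenant d/dt de v(t), nous trouvons a(t) = -72·cos(3·t). En utilisant a(t) = -72·cos(3·t) et en substituant t = pi/3, nous trouvons a = 72.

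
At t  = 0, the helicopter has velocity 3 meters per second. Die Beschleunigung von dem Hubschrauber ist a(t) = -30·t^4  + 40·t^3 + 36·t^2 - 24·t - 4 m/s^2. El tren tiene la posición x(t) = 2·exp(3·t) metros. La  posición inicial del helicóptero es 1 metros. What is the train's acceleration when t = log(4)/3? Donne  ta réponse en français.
Nous devons dériver notre équation de la position x(t) = 2·exp(3·t) 2 fois. En dérivant la position, nous obtenons la vitesse: v(t) = 6·exp(3·t). La dérivée de la vitesse donne l'accélération: a(t) = 18·exp(3·t). Nous avons l'accélération a(t) = 18·exp(3·t). En substituant t = log(4)/3: a(log(4)/3) = 72.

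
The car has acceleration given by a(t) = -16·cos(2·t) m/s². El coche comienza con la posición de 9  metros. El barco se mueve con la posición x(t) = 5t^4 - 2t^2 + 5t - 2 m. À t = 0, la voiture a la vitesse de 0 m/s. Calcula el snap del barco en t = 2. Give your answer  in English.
Starting from position x(t) = 5·t^4 - 2·t^2 + 5·t - 2, we take 4 derivatives. Taking d/dt of x(t), we find v(t) = 20·t^3 - 4·t + 5. Taking d/dt of v(t), we find a(t) = 60·t^2 - 4. Taking d/dt of a(t), we find j(t) = 120·t. The derivative of jerk gives snap: s(t) = 120. From the given snap equation s(t) = 120, we substitute t = 2 to get s = 120.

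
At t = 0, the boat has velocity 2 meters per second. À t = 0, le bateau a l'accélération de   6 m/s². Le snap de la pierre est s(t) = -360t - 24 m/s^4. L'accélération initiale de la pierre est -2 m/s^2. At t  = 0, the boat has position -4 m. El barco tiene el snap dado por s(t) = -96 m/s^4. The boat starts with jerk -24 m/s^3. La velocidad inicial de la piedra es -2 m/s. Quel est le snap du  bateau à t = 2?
De l'équation du snap s(t) = -96, nous substituons t = 2 pour obtenir s = -96.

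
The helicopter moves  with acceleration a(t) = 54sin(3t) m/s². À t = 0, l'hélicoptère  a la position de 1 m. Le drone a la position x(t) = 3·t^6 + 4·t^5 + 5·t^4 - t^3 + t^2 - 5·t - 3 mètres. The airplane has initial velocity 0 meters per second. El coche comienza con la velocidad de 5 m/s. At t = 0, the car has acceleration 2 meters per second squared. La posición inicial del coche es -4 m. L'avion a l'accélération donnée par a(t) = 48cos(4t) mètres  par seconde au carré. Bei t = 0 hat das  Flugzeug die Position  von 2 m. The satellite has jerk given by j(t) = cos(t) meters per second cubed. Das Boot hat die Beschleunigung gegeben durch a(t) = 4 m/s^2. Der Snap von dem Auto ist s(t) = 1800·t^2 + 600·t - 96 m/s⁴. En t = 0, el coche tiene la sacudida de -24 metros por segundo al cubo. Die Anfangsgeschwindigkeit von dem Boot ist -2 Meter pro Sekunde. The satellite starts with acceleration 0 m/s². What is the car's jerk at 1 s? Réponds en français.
Pour résoudre ceci, nous devons prendre 1 intégrale de notre équation du snap s(t) = 1800·t^2 + 600·t - 96. En prenant ∫s(t)dt et en appliquant j(0) = -24, nous trouvons j(t) = 600·t^3 + 300·t^2 - 96·t - 24. De l'équation du jerk j(t) = 600·t^3 + 300·t^2 - 96·t - 24, nous substituons t = 1 pour obtenir j = 780.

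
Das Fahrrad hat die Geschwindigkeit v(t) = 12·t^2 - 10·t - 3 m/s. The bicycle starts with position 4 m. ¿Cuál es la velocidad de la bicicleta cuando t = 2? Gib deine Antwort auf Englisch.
Using v(t) = 12·t^2 - 10·t - 3 and substituting t = 2, we find v = 25.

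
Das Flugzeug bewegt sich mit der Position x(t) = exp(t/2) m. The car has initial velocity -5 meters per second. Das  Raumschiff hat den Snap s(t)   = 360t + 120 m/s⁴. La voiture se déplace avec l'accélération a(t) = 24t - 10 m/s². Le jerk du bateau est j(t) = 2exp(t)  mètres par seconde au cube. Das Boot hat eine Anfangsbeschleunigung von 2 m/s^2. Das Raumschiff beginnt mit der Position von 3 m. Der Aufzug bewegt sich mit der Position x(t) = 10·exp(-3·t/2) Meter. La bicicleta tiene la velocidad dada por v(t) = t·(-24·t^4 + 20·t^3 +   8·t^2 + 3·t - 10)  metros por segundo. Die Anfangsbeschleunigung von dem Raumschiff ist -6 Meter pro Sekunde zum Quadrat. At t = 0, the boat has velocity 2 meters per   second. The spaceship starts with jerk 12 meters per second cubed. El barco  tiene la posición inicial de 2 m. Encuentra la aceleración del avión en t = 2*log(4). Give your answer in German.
Um dies zu lösen, müssen wir 2 Ableitungen unserer Gleichung für die Position x(t) = exp(t/2) nehmen. Durch Ableiten von der Position erhalten wir die Geschwindigkeit: v(t) = exp(t/2)/2. Mit d/dt von v(t) finden wir a(t) = exp(t/2)/4. Wir haben die Beschleunigung a(t) = exp(t/2)/4. Durch Einsetzen von t = 2*log(4): a(2*log(4)) = 1.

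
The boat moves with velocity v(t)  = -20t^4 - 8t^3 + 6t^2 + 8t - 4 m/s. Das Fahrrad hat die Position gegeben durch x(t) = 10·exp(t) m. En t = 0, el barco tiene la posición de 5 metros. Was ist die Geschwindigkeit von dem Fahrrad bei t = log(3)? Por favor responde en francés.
Nous devons dériver notre équation de la position x(t) = 10·exp(t) 1 fois. En dérivant la position, nous obtenons la vitesse: v(t) = 10·exp(t). Nous avons la vitesse v(t) = 10·exp(t). En substituant t = log(3): v(log(3)) = 30.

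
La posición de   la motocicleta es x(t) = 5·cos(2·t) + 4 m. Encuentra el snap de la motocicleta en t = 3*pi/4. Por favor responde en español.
Partiendo de la posición x(t) = 5·cos(2·t) + 4, tomamos 4 derivadas. La derivada de la posición da la velocidad: v(t) = -10·sin(2·t). La derivada de la velocidad da la aceleración: a(t) = -20·cos(2·t). Tomando d/dt de a(t), encontramos j(t) = 40·sin(2·t). Derivando la sacudida, obtenemos el snap: s(t) = 80·cos(2·t). Usando s(t) = 80·cos(2·t) y sustituyendo t = 3*pi/4, encontramos s = 0.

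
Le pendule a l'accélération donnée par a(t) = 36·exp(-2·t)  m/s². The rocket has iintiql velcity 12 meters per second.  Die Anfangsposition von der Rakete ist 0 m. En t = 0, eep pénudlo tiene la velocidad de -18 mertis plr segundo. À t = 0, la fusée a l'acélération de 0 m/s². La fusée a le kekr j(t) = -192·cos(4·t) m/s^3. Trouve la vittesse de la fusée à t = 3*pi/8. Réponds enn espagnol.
Partiendo de la sacudida j(t) = -192·cos(4·t), tomamos 2 integrales. La antiderivada de la sacudida es la aceleración. Usando a(0) = 0, obtenemos a(t) = -48·sin(4·t). Tomando ∫a(t)dt y aplicando v(0) = 12, encontramos v(t) = 12·cos(4·t). Usando v(t) = 12·cos(4·t) y sustituyendo t = 3*pi/8, encontramos v = 0.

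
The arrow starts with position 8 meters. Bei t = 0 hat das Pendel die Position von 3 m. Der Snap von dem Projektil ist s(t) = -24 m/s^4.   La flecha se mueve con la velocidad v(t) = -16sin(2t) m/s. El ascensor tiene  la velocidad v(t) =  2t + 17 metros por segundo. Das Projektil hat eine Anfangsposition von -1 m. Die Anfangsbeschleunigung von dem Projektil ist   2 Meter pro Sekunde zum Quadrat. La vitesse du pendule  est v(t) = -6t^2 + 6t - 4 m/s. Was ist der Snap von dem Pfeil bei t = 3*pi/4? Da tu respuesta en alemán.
Um dies zu lösen, müssen wir 3 Ableitungen unserer Gleichung für die Geschwindigkeit v(t) = -16·sin(2·t) nehmen. Die Ableitung von der Geschwindigkeit ergibt die Beschleunigung: a(t) = -32·cos(2·t). Durch Ableiten von der Beschleunigung erhalten wir den Ruck: j(t) = 64·sin(2·t). Mit d/dt von j(t) finden wir s(t) = 128·cos(2·t). Aus der Gleichung für den Snap s(t) = 128·cos(2·t), setzen wir t = 3*pi/4 ein und erhalten s = 0.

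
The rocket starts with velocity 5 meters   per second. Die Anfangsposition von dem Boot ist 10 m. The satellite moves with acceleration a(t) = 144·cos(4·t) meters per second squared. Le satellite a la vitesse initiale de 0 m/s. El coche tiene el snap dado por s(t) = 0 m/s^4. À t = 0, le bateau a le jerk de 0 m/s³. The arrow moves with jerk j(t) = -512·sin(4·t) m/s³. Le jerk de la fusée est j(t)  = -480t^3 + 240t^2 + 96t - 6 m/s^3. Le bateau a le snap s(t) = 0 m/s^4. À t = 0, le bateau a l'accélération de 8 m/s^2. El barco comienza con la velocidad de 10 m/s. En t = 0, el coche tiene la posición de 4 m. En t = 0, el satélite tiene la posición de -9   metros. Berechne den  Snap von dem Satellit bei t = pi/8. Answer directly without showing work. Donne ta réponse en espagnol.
El snap en t = pi/8 es s = 0.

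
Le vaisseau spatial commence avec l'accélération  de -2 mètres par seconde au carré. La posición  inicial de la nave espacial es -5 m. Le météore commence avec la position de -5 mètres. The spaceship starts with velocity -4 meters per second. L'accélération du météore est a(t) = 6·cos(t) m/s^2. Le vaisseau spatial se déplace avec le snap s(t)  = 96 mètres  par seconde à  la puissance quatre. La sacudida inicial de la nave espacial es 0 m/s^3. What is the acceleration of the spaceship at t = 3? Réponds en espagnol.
Para resolver esto, necesitamos tomar 2 antiderivadas de nuestra ecuación del snap s(t) = 96. Integrando el snap y usando la condición inicial j(0) = 0, obtenemos j(t) = 96·t. La antiderivada de la sacudida, con a(0) = -2, da la aceleración: a(t) = 48·t^2 - 2. Tenemos la aceleración a(t) = 48·t^2 - 2. Sustituyendo t = 3: a(3) = 430.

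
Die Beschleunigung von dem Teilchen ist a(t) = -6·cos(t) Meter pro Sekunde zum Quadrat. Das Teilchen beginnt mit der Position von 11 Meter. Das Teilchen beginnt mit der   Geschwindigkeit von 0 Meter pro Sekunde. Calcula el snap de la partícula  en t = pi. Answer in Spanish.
Para resolver esto, necesitamos tomar 2 derivadas de nuestra ecuación de la aceleración a(t) = -6·cos(t). Derivando la aceleración, obtenemos la sacudida: j(t) = 6·sin(t). La derivada de la sacudida da el snap: s(t) = 6·cos(t). Usando s(t) = 6·cos(t) y sustituyendo t = pi, encontramos s = -6.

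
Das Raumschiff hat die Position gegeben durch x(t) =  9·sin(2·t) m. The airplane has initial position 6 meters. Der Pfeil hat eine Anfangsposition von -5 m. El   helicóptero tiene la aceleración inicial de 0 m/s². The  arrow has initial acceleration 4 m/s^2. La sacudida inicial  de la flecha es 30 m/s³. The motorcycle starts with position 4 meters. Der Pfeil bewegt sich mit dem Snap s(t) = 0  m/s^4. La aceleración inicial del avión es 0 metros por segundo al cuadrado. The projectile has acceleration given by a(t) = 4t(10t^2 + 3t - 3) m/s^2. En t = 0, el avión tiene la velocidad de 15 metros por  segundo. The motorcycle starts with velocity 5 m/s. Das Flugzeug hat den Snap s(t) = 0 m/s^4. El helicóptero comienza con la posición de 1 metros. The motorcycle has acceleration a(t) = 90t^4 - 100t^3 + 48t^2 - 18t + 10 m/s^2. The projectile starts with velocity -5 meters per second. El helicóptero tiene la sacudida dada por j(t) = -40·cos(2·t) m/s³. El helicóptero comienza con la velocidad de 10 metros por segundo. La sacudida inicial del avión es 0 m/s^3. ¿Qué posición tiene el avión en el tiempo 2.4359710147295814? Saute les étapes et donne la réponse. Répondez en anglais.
At t = 2.4359710147295814, x = 42.5395652209437.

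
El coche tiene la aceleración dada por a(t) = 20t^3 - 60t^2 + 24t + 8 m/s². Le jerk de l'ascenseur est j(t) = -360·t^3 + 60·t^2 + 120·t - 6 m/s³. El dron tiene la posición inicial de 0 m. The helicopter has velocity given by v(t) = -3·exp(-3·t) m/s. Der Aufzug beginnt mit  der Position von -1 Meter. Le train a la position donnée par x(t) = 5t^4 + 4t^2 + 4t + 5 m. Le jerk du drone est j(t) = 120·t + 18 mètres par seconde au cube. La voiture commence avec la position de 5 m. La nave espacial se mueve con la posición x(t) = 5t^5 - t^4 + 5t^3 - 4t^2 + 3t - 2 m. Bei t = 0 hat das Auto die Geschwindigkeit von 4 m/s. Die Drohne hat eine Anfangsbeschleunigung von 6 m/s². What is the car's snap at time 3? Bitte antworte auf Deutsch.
Um dies zu lösen, müssen wir 2 Ableitungen unserer Gleichung für die Beschleunigung a(t) = 20·t^3 - 60·t^2 + 24·t + 8 nehmen. Durch Ableiten von der Beschleunigung erhalten wir den Ruck: j(t) = 60·t^2 - 120·t + 24. Mit d/dt von j(t) finden wir s(t) = 120·t - 120. Wir haben den Snap s(t) = 120·t - 120. Durch Einsetzen von t = 3: s(3) = 240.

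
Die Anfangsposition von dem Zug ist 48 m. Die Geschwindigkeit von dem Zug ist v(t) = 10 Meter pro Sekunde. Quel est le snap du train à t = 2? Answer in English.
Starting from velocity v(t) = 10, we take 3 derivatives. The derivative of velocity gives acceleration: a(t) = 0. Differentiating acceleration, we get jerk: j(t) = 0. Differentiating jerk, we get snap: s(t) = 0. Using s(t) = 0 and substituting t = 2, we find s = 0.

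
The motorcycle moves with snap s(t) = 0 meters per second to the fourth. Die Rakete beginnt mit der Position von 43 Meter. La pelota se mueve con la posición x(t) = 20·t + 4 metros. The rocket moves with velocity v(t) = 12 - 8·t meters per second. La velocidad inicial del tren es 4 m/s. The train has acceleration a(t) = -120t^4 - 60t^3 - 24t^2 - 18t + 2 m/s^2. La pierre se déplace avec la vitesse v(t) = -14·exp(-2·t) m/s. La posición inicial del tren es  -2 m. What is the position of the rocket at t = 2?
To find the answer, we compute 1 integral of v(t) = 12 - 8·t. Integrating velocity and using the initial condition x(0) = 43, we get x(t) = -4·t^2 + 12·t + 43. Using x(t) = -4·t^2 + 12·t + 43 and substituting t = 2, we find x = 51.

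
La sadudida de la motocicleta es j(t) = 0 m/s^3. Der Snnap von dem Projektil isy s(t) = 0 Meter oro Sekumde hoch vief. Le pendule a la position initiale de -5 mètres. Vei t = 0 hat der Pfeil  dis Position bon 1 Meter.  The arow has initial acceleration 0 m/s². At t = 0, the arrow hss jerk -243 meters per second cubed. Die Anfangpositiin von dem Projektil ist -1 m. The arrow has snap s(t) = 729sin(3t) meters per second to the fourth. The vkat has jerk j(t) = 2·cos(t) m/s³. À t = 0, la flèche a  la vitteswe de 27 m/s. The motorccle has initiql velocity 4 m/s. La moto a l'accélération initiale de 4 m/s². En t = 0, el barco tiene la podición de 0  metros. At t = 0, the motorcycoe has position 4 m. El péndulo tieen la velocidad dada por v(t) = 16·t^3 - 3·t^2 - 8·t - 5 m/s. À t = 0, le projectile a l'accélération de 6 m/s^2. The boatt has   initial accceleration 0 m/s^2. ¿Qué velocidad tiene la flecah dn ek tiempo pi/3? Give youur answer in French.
En partant du snap s(t) = 729·sin(3·t), nous prenons 3 primitives. La primitive du snap, avec j(0) = -243, donne le jerk: j(t) = -243·cos(3·t). En prenant ∫j(t)dt et en appliquant a(0) = 0, nous trouvons a(t) = -81·sin(3·t). L'intégrale de l'accélération est la vitesse. En utilisant v(0) = 27, nous obtenons v(t) = 27·cos(3·t). Nous avons la vitesse v(t) = 27·cos(3·t). En substituant t = pi/3: v(pi/3) = -27.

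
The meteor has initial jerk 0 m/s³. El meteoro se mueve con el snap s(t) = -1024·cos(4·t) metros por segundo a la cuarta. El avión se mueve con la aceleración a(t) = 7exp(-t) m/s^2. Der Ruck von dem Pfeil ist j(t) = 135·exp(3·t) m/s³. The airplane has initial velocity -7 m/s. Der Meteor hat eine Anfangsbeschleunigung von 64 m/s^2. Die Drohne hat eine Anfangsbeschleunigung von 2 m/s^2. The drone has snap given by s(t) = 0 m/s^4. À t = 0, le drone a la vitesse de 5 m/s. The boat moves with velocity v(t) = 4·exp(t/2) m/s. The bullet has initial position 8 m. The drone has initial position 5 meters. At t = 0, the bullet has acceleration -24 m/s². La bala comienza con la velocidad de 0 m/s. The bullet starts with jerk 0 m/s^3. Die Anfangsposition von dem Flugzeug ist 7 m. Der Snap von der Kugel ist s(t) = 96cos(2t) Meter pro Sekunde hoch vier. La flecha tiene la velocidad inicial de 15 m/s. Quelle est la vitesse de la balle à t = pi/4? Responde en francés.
Nous devons trouver l'intégrale de notre équation du snap s(t) = 96·cos(2·t) 3 fois. L'intégrale du snap, avec j(0) = 0, donne le jerk: j(t) = 48·sin(2·t). La primitive du jerk est l'accélération. En utilisant a(0) = -24, nous obtenons a(t) = -24·cos(2·t). En intégrant l'accélération et en utilisant la condition initiale v(0) = 0, nous obtenons v(t) = -12·sin(2·t). En utilisant v(t) = -12·sin(2·t) et en substituant t = pi/4, nous trouvons v = -12.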